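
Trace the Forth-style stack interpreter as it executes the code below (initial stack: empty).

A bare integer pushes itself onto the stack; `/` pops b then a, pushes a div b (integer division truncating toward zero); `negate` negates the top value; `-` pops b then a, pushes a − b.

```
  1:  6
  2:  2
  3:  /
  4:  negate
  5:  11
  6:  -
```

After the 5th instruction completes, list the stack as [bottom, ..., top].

6      : [6]
2      : [6, 2]
/      : [3]
negate : [-3]
11     : [-3, 11]

[-3, 11]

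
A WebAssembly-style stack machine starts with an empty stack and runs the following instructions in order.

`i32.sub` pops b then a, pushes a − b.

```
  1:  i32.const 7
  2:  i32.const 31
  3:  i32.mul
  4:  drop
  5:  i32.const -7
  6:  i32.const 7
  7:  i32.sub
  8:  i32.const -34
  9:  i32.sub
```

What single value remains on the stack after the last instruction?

20

i32.const 7   → [7]
i32.const 31  → [7, 31]
i32.mul       → [217]
drop          → []
i32.const -7  → [-7]
i32.const 7   → [-7, 7]
i32.sub       → [-14]
i32.const -34 → [-14, -34]
i32.sub       → [20]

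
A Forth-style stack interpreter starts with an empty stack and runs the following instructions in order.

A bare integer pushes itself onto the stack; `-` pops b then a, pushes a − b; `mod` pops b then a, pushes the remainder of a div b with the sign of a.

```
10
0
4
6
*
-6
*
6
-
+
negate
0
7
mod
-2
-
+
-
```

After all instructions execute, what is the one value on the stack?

-142

10     : 10
0      : 10 0
4      : 10 0 4
6      : 10 0 4 6
*      : 10 0 24
-6     : 10 0 24 -6
*      : 10 0 -144
6      : 10 0 -144 6
-      : 10 0 -150
+      : 10 -150
negate : 10 150
0      : 10 150 0
7      : 10 150 0 7
mod    : 10 150 0
-2     : 10 150 0 -2
-      : 10 150 2
+      : 10 152
-      : -142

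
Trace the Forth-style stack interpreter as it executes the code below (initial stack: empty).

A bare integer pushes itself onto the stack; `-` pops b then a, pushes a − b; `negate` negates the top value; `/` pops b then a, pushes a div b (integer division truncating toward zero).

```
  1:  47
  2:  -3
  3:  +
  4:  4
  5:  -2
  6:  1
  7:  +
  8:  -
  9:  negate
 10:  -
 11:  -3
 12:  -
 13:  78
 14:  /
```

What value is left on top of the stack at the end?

47     -> 47
-3     -> 47 -3
+      -> 44
4      -> 44 4
-2     -> 44 4 -2
1      -> 44 4 -2 1
+      -> 44 4 -1
-      -> 44 5
negate -> 44 -5
-      -> 49
-3     -> 49 -3
-      -> 52
78     -> 52 78
/      -> 0

0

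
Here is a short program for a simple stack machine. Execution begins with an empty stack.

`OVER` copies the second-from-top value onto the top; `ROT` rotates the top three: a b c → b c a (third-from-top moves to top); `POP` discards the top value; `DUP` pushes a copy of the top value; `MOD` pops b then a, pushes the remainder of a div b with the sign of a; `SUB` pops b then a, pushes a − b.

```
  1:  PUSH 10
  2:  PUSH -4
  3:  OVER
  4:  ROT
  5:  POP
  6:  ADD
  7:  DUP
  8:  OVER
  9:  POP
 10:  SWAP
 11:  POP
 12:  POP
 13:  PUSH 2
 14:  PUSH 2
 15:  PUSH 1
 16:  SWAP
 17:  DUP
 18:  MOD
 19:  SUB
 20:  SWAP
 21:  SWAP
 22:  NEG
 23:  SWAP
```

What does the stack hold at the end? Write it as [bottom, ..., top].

PUSH 10  10
PUSH -4  10 -4
OVER     10 -4 10
ROT      -4 10 10
POP      -4 10
ADD      6
DUP      6 6
OVER     6 6 6
POP      6 6
SWAP     6 6
POP      6
POP      (empty)
PUSH 2   2
PUSH 2   2 2
PUSH 1   2 2 1
SWAP     2 1 2
DUP      2 1 2 2
MOD      2 1 0
SUB      2 1
SWAP     1 2
SWAP     2 1
NEG      2 -1
SWAP     -1 2

[-1, 2]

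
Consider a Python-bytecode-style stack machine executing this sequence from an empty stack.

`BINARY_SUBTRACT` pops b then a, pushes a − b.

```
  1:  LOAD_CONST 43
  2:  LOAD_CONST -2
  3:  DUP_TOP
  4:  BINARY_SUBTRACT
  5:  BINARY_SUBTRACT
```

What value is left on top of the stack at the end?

LOAD_CONST 43   -> [43]
LOAD_CONST -2   -> [43, -2]
DUP_TOP         -> [43, -2, -2]
BINARY_SUBTRACT -> [43, 0]
BINARY_SUBTRACT -> [43]

43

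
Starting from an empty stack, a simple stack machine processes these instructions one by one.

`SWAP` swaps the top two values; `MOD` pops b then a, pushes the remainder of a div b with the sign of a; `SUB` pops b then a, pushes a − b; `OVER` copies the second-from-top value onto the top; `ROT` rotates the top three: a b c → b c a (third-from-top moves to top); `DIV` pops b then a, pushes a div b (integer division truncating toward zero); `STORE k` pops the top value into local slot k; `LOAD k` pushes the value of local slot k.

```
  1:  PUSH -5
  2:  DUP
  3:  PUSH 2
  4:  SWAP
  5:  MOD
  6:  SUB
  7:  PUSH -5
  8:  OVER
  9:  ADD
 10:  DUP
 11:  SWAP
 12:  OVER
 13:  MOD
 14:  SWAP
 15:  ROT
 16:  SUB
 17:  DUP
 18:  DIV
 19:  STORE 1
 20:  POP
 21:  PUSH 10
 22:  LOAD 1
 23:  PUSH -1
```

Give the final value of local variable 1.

1

PUSH -5 → -5
DUP     → -5 -5
PUSH 2  → -5 -5 2
SWAP    → -5 2 -5
MOD     → -5 2
SUB     → -7
PUSH -5 → -7 -5
OVER    → -7 -5 -7
ADD     → -7 -12
DUP     → -7 -12 -12
SWAP    → -7 -12 -12
OVER    → -7 -12 -12 -12
MOD     → -7 -12 0
SWAP    → -7 0 -12
ROT     → 0 -12 -7
SUB     → 0 -5
DUP     → 0 -5 -5
DIV     → 0 1
STORE 1 → 0
POP     → (empty)
PUSH 10 → 10
LOAD 1  → 10 1
PUSH -1 → 10 1 -1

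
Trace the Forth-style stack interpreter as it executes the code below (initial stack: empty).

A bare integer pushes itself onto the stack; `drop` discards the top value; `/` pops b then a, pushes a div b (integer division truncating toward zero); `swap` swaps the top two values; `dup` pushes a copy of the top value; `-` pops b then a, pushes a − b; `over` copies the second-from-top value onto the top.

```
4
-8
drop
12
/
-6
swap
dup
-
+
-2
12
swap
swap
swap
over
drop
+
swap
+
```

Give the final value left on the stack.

4

4    → [4]
-8   → [4, -8]
drop → [4]
12   → [4, 12]
/    → [0]
-6   → [0, -6]
swap → [-6, 0]
dup  → [-6, 0, 0]
-    → [-6, 0]
+    → [-6]
-2   → [-6, -2]
12   → [-6, -2, 12]
swap → [-6, 12, -2]
swap → [-6, -2, 12]
swap → [-6, 12, -2]
over → [-6, 12, -2, 12]
drop → [-6, 12, -2]
+    → [-6, 10]
swap → [10, -6]
+    → [4]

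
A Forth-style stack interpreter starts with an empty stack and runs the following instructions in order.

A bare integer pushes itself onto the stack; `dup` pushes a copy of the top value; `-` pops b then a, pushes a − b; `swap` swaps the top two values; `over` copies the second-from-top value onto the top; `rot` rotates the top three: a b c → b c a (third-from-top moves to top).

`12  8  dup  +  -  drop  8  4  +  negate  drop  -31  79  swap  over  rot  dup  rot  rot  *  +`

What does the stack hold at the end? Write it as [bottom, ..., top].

12      [12]
8       [12, 8]
dup     [12, 8, 8]
+       [12, 16]
-       [-4]
drop    []
8       [8]
4       [8, 4]
+       [12]
negate  [-12]
drop    []
-31     [-31]
79      [-31, 79]
swap    [79, -31]
over    [79, -31, 79]
rot     [-31, 79, 79]
dup     [-31, 79, 79, 79]
rot     [-31, 79, 79, 79]
rot     [-31, 79, 79, 79]
*       [-31, 79, 6241]
+       [-31, 6320]

[-31, 6320]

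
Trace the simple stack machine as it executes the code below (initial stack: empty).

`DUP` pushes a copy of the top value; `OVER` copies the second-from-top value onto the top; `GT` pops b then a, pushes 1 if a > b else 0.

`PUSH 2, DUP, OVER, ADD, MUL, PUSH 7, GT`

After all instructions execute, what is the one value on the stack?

1

PUSH 2 : [2]
DUP    : [2, 2]
OVER   : [2, 2, 2]
ADD    : [2, 4]
MUL    : [8]
PUSH 7 : [8, 7]
GT     : [1]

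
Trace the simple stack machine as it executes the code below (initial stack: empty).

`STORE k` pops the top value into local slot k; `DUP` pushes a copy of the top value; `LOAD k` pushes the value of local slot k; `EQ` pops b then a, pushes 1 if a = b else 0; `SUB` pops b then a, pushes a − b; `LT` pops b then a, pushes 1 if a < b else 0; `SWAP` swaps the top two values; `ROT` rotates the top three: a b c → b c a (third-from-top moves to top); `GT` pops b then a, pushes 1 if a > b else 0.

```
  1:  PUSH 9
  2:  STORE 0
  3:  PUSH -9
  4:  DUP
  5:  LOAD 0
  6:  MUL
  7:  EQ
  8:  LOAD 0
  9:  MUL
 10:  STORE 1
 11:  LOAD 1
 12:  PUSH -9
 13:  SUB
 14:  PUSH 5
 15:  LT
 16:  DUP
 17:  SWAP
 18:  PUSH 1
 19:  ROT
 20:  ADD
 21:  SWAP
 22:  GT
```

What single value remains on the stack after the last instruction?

PUSH 9  -> [9]
STORE 0 -> []
PUSH -9 -> [-9]
DUP     -> [-9, -9]
LOAD 0  -> [-9, -9, 9]
MUL     -> [-9, -81]
EQ      -> [0]
LOAD 0  -> [0, 9]
MUL     -> [0]
STORE 1 -> []
LOAD 1  -> [0]
PUSH -9 -> [0, -9]
SUB     -> [9]
PUSH 5  -> [9, 5]
LT      -> [0]
DUP     -> [0, 0]
SWAP    -> [0, 0]
PUSH 1  -> [0, 0, 1]
ROT     -> [0, 1, 0]
ADD     -> [0, 1]
SWAP    -> [1, 0]
GT      -> [1]

1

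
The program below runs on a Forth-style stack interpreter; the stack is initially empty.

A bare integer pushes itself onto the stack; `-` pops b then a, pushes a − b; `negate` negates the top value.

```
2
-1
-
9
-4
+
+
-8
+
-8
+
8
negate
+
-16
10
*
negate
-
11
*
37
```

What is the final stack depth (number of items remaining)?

2       [2]
-1      [2, -1]
-       [3]
9       [3, 9]
-4      [3, 9, -4]
+       [3, 5]
+       [8]
-8      [8, -8]
+       [0]
-8      [0, -8]
+       [-8]
8       [-8, 8]
negate  [-8, -8]
+       [-16]
-16     [-16, -16]
10      [-16, -16, 10]
*       [-16, -160]
negate  [-16, 160]
-       [-176]
11      [-176, 11]
*       [-1936]
37      [-1936, 37]

2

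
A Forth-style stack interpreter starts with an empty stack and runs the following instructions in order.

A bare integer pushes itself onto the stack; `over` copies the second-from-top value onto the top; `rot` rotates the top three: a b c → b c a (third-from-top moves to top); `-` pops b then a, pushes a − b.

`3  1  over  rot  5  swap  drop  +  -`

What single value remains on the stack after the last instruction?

3    -> 3
1    -> 3 1
over -> 3 1 3
rot  -> 1 3 3
5    -> 1 3 3 5
swap -> 1 3 5 3
drop -> 1 3 5
+    -> 1 8
-    -> -7

-7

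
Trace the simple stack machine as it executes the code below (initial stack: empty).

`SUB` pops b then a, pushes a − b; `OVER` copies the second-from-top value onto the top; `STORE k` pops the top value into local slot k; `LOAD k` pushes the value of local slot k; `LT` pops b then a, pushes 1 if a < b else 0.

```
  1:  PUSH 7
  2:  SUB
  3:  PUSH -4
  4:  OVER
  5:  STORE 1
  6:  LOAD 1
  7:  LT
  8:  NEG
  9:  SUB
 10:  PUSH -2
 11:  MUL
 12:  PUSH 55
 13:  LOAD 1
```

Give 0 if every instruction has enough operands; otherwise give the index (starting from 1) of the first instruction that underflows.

PUSH 7 → [7]
SUB  — needs 2 operands, stack has 1 → underflow

2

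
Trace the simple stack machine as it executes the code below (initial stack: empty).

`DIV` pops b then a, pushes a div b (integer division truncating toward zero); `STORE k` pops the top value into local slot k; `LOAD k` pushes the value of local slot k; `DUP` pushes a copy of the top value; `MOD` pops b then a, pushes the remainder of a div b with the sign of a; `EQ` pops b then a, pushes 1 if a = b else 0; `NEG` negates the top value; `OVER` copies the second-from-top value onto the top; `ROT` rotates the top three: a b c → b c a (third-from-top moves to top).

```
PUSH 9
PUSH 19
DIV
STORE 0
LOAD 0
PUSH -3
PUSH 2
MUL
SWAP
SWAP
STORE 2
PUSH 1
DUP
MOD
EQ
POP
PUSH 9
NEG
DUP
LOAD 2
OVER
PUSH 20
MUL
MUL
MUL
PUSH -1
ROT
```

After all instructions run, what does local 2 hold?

PUSH 9   [9]
PUSH 19  [9, 19]
DIV      [0]
STORE 0  []
LOAD 0   [0]
PUSH -3  [0, -3]
PUSH 2   [0, -3, 2]
MUL      [0, -6]
SWAP     [-6, 0]
SWAP     [0, -6]
STORE 2  [0]
PUSH 1   [0, 1]
DUP      [0, 1, 1]
MOD      [0, 0]
EQ       [1]
POP      []
PUSH 9   [9]
NEG      [-9]
DUP      [-9, -9]
LOAD 2   [-9, -9, -6]
OVER     [-9, -9, -6, -9]
PUSH 20  [-9, -9, -6, -9, 20]
MUL      [-9, -9, -6, -180]
MUL      [-9, -9, 1080]
MUL      [-9, -9720]
PUSH -1  [-9, -9720, -1]
ROT      [-9720, -1, -9]

-6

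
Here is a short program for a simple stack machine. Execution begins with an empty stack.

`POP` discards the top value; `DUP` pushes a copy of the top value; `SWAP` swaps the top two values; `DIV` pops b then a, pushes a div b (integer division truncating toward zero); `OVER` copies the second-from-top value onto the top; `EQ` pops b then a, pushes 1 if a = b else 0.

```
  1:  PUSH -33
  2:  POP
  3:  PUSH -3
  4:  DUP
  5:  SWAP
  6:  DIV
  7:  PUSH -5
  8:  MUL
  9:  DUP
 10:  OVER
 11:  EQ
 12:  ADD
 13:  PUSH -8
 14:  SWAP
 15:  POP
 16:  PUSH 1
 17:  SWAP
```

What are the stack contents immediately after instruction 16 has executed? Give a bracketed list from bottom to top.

PUSH -33 → -33
POP      → (empty)
PUSH -3  → -3
DUP      → -3 -3
SWAP     → -3 -3
DIV      → 1
PUSH -5  → 1 -5
MUL      → -5
DUP      → -5 -5
OVER     → -5 -5 -5
EQ       → -5 1
ADD      → -4
PUSH -8  → -4 -8
SWAP     → -8 -4
POP      → -8
PUSH 1   → -8 1

[-8, 1]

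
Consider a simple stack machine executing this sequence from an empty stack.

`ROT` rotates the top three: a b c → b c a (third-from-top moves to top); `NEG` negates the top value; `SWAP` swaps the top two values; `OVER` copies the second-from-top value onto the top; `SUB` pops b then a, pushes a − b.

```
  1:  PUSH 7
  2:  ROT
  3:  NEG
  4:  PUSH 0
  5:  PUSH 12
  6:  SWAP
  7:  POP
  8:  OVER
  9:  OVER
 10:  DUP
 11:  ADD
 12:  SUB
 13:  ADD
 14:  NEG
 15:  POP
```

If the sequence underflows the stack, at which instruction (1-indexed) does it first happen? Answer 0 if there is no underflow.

2

PUSH 7 -> [7]
ROT  — needs 3 operands, stack has 1 → underflow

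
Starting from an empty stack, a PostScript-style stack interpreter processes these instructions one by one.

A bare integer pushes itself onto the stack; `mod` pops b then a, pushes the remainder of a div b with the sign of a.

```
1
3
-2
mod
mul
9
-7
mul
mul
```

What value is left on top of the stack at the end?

1   : [1]
3   : [1, 3]
-2  : [1, 3, -2]
mod : [1, 1]
mul : [1]
9   : [1, 9]
-7  : [1, 9, -7]
mul : [1, -63]
mul : [-63]

-63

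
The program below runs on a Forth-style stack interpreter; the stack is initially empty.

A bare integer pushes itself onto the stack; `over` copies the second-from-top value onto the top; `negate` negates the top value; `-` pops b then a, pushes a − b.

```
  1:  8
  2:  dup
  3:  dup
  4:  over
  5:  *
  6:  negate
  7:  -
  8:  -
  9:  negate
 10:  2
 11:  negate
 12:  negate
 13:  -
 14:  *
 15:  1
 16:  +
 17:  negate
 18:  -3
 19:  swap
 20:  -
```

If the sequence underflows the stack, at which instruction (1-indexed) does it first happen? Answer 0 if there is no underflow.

8       [8]
dup     [8, 8]
dup     [8, 8, 8]
over    [8, 8, 8, 8]
*       [8, 8, 64]
negate  [8, 8, -64]
-       [8, 72]
-       [-64]
negate  [64]
2       [64, 2]
negate  [64, -2]
negate  [64, 2]
-       [62]
*  — needs 2 operands, stack has 1 → underflow

14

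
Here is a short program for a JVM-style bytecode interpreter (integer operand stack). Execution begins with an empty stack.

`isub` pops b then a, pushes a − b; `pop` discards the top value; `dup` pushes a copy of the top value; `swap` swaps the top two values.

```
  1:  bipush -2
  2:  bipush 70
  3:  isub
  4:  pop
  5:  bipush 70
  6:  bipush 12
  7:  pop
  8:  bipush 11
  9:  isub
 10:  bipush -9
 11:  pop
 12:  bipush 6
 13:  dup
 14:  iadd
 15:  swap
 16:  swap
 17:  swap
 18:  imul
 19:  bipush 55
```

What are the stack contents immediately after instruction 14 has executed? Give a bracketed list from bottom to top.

[59, 12]

bipush -2 : [-2]
bipush 70 : [-2, 70]
isub      : [-72]
pop       : []
bipush 70 : [70]
bipush 12 : [70, 12]
pop       : [70]
bipush 11 : [70, 11]
isub      : [59]
bipush -9 : [59, -9]
pop       : [59]
bipush 6  : [59, 6]
dup       : [59, 6, 6]
iadd      : [59, 12]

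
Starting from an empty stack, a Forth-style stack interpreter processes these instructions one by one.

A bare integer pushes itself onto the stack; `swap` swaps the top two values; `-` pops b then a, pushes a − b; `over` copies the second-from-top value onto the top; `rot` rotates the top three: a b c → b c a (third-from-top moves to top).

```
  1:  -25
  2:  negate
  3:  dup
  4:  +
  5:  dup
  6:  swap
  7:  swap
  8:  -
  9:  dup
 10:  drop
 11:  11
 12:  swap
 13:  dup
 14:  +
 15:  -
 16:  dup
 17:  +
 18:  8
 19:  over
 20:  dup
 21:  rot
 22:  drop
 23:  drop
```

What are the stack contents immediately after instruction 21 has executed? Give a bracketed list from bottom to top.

[22, 22, 22, 8]

-25    : -25
negate : 25
dup    : 25 25
+      : 50
dup    : 50 50
swap   : 50 50
swap   : 50 50
-      : 0
dup    : 0 0
drop   : 0
11     : 0 11
swap   : 11 0
dup    : 11 0 0
+      : 11 0
-      : 11
dup    : 11 11
+      : 22
8      : 22 8
over   : 22 8 22
dup    : 22 8 22 22
rot    : 22 22 22 8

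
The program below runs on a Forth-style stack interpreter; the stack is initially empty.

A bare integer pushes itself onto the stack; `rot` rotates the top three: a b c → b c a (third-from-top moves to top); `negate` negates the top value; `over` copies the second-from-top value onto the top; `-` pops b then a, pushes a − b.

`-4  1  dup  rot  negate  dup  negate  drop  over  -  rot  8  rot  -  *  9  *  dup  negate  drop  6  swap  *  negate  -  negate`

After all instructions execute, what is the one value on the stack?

-4      -4
1       -4 1
dup     -4 1 1
rot     1 1 -4
negate  1 1 4
dup     1 1 4 4
negate  1 1 4 -4
drop    1 1 4
over    1 1 4 1
-       1 1 3
rot     1 3 1
8       1 3 1 8
rot     1 1 8 3
-       1 1 5
*       1 5
9       1 5 9
*       1 45
dup     1 45 45
negate  1 45 -45
drop    1 45
6       1 45 6
swap    1 6 45
*       1 270
negate  1 -270
-       271
negate  -271

-271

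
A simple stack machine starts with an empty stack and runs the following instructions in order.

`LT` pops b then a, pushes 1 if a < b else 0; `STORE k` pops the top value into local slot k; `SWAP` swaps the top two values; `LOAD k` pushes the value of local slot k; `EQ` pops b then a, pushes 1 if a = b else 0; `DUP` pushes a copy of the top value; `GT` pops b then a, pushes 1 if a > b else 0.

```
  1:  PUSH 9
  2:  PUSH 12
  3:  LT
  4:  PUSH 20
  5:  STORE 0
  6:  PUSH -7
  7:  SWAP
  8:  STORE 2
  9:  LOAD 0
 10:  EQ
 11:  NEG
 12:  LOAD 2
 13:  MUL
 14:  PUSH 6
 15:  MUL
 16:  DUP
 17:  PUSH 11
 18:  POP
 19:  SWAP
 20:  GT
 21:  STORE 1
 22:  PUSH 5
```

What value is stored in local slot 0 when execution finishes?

20

PUSH 9  : 9
PUSH 12 : 9 12
LT      : 1
PUSH 20 : 1 20
STORE 0 : 1
PUSH -7 : 1 -7
SWAP    : -7 1
STORE 2 : -7
LOAD 0  : -7 20
EQ      : 0
NEG     : 0
LOAD 2  : 0 1
MUL     : 0
PUSH 6  : 0 6
MUL     : 0
DUP     : 0 0
PUSH 11 : 0 0 11
POP     : 0 0
SWAP    : 0 0
GT      : 0
STORE 1 : (empty)
PUSH 5  : 5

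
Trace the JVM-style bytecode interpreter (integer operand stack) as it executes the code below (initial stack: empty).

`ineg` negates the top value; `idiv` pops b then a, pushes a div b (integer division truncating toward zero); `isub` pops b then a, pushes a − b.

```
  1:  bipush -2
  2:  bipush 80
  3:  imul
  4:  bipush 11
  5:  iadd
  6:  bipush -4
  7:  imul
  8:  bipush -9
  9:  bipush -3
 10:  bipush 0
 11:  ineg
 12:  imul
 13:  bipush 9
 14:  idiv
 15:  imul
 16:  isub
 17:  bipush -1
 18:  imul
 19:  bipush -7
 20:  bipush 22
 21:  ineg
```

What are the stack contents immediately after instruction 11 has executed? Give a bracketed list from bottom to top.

bipush -2 -> -2
bipush 80 -> -2 80
imul      -> -160
bipush 11 -> -160 11
iadd      -> -149
bipush -4 -> -149 -4
imul      -> 596
bipush -9 -> 596 -9
bipush -3 -> 596 -9 -3
bipush 0  -> 596 -9 -3 0
ineg      -> 596 -9 -3 0

[596, -9, -3, 0]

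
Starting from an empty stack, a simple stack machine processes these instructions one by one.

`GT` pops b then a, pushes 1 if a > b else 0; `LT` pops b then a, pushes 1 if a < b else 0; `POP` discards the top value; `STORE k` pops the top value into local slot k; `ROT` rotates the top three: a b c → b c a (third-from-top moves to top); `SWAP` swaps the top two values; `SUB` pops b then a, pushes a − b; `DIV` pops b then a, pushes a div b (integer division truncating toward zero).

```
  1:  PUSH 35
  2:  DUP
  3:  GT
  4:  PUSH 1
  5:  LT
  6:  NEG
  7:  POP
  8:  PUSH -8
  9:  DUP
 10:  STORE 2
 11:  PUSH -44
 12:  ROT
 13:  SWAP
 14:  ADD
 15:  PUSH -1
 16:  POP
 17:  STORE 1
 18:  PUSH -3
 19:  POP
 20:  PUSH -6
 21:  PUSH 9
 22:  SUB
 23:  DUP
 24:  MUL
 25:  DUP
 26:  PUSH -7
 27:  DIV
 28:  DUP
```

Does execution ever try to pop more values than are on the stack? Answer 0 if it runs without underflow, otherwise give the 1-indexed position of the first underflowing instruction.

12

PUSH 35  : 35
DUP      : 35 35
GT       : 0
PUSH 1   : 0 1
LT       : 1
NEG      : -1
POP      : (empty)
PUSH -8  : -8
DUP      : -8 -8
STORE 2  : -8
PUSH -44 : -8 -44
ROT  — needs 3 operands, stack has 2 → underflow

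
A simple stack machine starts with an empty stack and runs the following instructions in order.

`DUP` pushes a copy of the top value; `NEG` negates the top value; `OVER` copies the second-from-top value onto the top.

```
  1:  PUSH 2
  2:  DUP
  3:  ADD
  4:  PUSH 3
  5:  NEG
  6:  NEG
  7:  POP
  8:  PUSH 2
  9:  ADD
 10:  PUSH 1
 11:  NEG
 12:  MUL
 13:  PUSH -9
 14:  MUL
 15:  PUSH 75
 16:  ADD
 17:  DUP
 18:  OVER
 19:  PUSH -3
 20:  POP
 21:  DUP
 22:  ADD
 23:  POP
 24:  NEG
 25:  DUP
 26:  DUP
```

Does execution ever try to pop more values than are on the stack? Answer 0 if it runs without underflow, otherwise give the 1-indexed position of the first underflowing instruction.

PUSH 2  : 2
DUP     : 2 2
ADD     : 4
PUSH 3  : 4 3
NEG     : 4 -3
NEG     : 4 3
POP     : 4
PUSH 2  : 4 2
ADD     : 6
PUSH 1  : 6 1
NEG     : 6 -1
MUL     : -6
PUSH -9 : -6 -9
MUL     : 54
PUSH 75 : 54 75
ADD     : 129
DUP     : 129 129
OVER    : 129 129 129
PUSH -3 : 129 129 129 -3
POP     : 129 129 129
DUP     : 129 129 129 129
ADD     : 129 129 258
POP     : 129 129
NEG     : 129 -129
DUP     : 129 -129 -129
DUP     : 129 -129 -129 -129

0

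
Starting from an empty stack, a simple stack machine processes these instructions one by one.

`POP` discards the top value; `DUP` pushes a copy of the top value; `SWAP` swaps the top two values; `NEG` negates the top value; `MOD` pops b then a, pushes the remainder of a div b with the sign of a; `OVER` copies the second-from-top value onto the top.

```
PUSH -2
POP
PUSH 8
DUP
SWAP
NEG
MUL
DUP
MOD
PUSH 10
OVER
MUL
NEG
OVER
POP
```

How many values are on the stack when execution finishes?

2

PUSH -2  [-2]
POP      []
PUSH 8   [8]
DUP      [8, 8]
SWAP     [8, 8]
NEG      [8, -8]
MUL      [-64]
DUP      [-64, -64]
MOD      [0]
PUSH 10  [0, 10]
OVER     [0, 10, 0]
MUL      [0, 0]
NEG      [0, 0]
OVER     [0, 0, 0]
POP      [0, 0]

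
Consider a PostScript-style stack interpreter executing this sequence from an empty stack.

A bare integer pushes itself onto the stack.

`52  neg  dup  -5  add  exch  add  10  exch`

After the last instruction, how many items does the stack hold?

2

52    52
neg   -52
dup   -52 -52
-5    -52 -52 -5
add   -52 -57
exch  -57 -52
add   -109
10    -109 10
exch  10 -109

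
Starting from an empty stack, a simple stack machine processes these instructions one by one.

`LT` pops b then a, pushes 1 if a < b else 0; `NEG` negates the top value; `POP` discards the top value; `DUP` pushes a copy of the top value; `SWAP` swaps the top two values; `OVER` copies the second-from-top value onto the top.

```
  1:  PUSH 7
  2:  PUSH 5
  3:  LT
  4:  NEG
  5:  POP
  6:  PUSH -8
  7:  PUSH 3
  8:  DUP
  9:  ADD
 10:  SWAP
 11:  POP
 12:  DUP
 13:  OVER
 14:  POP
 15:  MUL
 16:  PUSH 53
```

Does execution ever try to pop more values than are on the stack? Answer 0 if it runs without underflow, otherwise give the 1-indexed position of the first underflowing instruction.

0

PUSH 7  : 7
PUSH 5  : 7 5
LT      : 0
NEG     : 0
POP     : (empty)
PUSH -8 : -8
PUSH 3  : -8 3
DUP     : -8 3 3
ADD     : -8 6
SWAP    : 6 -8
POP     : 6
DUP     : 6 6
OVER    : 6 6 6
POP     : 6 6
MUL     : 36
PUSH 53 : 36 53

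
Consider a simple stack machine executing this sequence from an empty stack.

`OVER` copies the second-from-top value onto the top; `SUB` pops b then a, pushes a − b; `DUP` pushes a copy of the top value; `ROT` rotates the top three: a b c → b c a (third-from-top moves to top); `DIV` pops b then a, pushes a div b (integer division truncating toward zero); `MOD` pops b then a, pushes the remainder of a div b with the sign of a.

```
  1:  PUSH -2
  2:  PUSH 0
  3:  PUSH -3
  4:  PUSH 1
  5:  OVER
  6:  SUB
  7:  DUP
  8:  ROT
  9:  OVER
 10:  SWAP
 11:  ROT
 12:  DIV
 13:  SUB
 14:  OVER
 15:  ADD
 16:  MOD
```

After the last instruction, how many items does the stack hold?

3

PUSH -2  -2
PUSH 0   -2 0
PUSH -3  -2 0 -3
PUSH 1   -2 0 -3 1
OVER     -2 0 -3 1 -3
SUB      -2 0 -3 4
DUP      -2 0 -3 4 4
ROT      -2 0 4 4 -3
OVER     -2 0 4 4 -3 4
SWAP     -2 0 4 4 4 -3
ROT      -2 0 4 4 -3 4
DIV      -2 0 4 4 0
SUB      -2 0 4 4
OVER     -2 0 4 4 4
ADD      -2 0 4 8
MOD      -2 0 4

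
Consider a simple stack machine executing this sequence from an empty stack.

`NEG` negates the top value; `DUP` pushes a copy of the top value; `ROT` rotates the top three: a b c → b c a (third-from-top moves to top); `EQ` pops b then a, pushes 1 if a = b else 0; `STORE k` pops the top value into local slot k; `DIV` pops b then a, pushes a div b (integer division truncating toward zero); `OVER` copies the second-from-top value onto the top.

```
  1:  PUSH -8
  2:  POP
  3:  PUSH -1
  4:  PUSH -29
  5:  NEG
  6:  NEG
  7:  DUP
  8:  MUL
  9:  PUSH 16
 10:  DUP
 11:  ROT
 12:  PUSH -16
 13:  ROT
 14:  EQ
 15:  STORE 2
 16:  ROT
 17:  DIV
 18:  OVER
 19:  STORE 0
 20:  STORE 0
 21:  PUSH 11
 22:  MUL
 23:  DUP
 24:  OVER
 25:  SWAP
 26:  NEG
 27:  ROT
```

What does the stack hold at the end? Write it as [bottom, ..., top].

[176, -176, 176]

PUSH -8  → [-8]
POP      → []
PUSH -1  → [-1]
PUSH -29 → [-1, -29]
NEG      → [-1, 29]
NEG      → [-1, -29]
DUP      → [-1, -29, -29]
MUL      → [-1, 841]
PUSH 16  → [-1, 841, 16]
DUP      → [-1, 841, 16, 16]
ROT      → [-1, 16, 16, 841]
PUSH -16 → [-1, 16, 16, 841, -16]
ROT      → [-1, 16, 841, -16, 16]
EQ       → [-1, 16, 841, 0]
STORE 2  → [-1, 16, 841]
ROT      → [16, 841, -1]
DIV      → [16, -841]
OVER     → [16, -841, 16]
STORE 0  → [16, -841]
STORE 0  → [16]
PUSH 11  → [16, 11]
MUL      → [176]
DUP      → [176, 176]
OVER     → [176, 176, 176]
SWAP     → [176, 176, 176]
NEG      → [176, 176, -176]
ROT      → [176, -176, 176]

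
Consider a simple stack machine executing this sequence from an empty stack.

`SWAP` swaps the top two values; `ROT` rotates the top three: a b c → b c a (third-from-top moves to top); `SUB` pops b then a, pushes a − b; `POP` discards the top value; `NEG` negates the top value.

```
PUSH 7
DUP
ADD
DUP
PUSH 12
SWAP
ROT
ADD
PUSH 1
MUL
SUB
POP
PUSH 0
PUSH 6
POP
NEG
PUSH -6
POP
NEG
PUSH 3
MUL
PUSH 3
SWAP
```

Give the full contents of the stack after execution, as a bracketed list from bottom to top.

[3, 0]

PUSH 7  -> [7]
DUP     -> [7, 7]
ADD     -> [14]
DUP     -> [14, 14]
PUSH 12 -> [14, 14, 12]
SWAP    -> [14, 12, 14]
ROT     -> [12, 14, 14]
ADD     -> [12, 28]
PUSH 1  -> [12, 28, 1]
MUL     -> [12, 28]
SUB     -> [-16]
POP     -> []
PUSH 0  -> [0]
PUSH 6  -> [0, 6]
POP     -> [0]
NEG     -> [0]
PUSH -6 -> [0, -6]
POP     -> [0]
NEG     -> [0]
PUSH 3  -> [0, 3]
MUL     -> [0]
PUSH 3  -> [0, 3]
SWAP    -> [3, 0]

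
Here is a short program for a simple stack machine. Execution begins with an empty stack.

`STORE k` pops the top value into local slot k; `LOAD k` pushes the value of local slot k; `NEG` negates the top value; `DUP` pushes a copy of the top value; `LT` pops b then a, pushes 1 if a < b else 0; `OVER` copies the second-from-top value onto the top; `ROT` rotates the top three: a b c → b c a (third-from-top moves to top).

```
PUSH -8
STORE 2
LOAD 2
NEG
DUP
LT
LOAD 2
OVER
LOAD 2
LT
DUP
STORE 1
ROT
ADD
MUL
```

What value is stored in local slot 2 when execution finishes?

PUSH -8 : -8
STORE 2 : (empty)
LOAD 2  : -8
NEG     : 8
DUP     : 8 8
LT      : 0
LOAD 2  : 0 -8
OVER    : 0 -8 0
LOAD 2  : 0 -8 0 -8
LT      : 0 -8 0
DUP     : 0 -8 0 0
STORE 1 : 0 -8 0
ROT     : -8 0 0
ADD     : -8 0
MUL     : 0

-8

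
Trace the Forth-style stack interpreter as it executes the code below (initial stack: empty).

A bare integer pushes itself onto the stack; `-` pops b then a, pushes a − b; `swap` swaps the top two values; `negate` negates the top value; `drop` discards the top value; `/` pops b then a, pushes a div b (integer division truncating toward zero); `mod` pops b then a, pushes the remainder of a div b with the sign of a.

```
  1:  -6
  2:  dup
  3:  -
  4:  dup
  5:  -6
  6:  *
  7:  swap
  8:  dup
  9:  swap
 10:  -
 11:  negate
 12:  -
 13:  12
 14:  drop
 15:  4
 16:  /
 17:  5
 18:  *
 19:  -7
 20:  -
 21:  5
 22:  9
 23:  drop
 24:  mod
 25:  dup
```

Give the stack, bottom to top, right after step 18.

-6     -> [-6]
dup    -> [-6, -6]
-      -> [0]
dup    -> [0, 0]
-6     -> [0, 0, -6]
*      -> [0, 0]
swap   -> [0, 0]
dup    -> [0, 0, 0]
swap   -> [0, 0, 0]
-      -> [0, 0]
negate -> [0, 0]
-      -> [0]
12     -> [0, 12]
drop   -> [0]
4      -> [0, 4]
/      -> [0]
5      -> [0, 5]
*      -> [0]

[0]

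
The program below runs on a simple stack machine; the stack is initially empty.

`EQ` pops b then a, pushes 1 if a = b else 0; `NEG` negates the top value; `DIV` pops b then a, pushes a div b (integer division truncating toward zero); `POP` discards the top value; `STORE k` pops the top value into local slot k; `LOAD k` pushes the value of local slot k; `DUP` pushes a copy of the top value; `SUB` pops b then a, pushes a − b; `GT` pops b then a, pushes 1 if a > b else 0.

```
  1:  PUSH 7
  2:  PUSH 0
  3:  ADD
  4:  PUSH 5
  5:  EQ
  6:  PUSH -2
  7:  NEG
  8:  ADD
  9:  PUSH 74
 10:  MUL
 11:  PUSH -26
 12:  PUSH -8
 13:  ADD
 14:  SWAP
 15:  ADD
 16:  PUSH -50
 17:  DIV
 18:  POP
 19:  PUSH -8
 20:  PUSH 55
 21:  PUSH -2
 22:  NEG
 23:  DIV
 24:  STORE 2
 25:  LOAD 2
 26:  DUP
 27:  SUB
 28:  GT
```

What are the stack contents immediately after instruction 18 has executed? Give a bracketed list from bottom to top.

PUSH 7   -> [7]
PUSH 0   -> [7, 0]
ADD      -> [7]
PUSH 5   -> [7, 5]
EQ       -> [0]
PUSH -2  -> [0, -2]
NEG      -> [0, 2]
ADD      -> [2]
PUSH 74  -> [2, 74]
MUL      -> [148]
PUSH -26 -> [148, -26]
PUSH -8  -> [148, -26, -8]
ADD      -> [148, -34]
SWAP     -> [-34, 148]
ADD      -> [114]
PUSH -50 -> [114, -50]
DIV      -> [-2]
POP      -> []

[]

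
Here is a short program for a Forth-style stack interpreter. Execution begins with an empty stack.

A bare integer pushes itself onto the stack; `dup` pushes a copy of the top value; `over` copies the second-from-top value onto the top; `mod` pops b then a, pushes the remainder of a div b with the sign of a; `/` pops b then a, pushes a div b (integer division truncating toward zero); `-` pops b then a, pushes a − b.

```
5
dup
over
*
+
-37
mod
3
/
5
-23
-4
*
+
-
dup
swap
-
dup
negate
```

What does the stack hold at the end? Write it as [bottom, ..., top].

5       [5]
dup     [5, 5]
over    [5, 5, 5]
*       [5, 25]
+       [30]
-37     [30, -37]
mod     [30]
3       [30, 3]
/       [10]
5       [10, 5]
-23     [10, 5, -23]
-4      [10, 5, -23, -4]
*       [10, 5, 92]
+       [10, 97]
-       [-87]
dup     [-87, -87]
swap    [-87, -87]
-       [0]
dup     [0, 0]
negate  [0, 0]

[0, 0]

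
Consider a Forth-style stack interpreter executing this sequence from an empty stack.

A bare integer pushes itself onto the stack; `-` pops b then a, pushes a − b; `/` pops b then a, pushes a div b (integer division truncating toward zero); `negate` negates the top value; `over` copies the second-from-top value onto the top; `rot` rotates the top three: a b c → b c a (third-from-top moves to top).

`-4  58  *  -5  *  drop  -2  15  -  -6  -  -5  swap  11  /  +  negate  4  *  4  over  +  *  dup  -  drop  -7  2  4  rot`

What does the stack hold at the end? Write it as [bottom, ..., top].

-4      [-4]
58      [-4, 58]
*       [-232]
-5      [-232, -5]
*       [1160]
drop    []
-2      [-2]
15      [-2, 15]
-       [-17]
-6      [-17, -6]
-       [-11]
-5      [-11, -5]
swap    [-5, -11]
11      [-5, -11, 11]
/       [-5, -1]
+       [-6]
negate  [6]
4       [6, 4]
*       [24]
4       [24, 4]
over    [24, 4, 24]
+       [24, 28]
*       [672]
dup     [672, 672]
-       [0]
drop    []
-7      [-7]
2       [-7, 2]
4       [-7, 2, 4]
rot     [2, 4, -7]

[2, 4, -7]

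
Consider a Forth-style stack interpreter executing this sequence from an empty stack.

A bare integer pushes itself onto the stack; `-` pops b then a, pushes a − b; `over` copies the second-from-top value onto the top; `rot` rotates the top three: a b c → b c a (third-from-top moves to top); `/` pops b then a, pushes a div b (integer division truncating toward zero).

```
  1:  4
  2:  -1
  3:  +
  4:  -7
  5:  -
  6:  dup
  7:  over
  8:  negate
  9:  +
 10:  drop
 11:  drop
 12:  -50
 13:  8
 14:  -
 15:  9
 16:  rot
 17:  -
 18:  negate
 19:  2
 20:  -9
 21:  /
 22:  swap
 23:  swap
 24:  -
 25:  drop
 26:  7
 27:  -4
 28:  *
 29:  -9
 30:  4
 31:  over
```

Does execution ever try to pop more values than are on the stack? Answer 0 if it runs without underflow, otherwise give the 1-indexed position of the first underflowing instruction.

4      : [4]
-1     : [4, -1]
+      : [3]
-7     : [3, -7]
-      : [10]
dup    : [10, 10]
over   : [10, 10, 10]
negate : [10, 10, -10]
+      : [10, 0]
drop   : [10]
drop   : []
-50    : [-50]
8      : [-50, 8]
-      : [-58]
9      : [-58, 9]
rot  — needs 3 operands, stack has 2 → underflow

16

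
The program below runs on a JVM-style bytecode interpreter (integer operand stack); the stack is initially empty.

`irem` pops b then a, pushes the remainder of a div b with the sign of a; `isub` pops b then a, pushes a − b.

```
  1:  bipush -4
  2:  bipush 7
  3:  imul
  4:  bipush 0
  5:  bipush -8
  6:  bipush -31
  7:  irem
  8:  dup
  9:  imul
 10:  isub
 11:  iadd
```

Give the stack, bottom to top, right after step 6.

[-28, 0, -8, -31]

bipush -4  -> -4
bipush 7   -> -4 7
imul       -> -28
bipush 0   -> -28 0
bipush -8  -> -28 0 -8
bipush -31 -> -28 0 -8 -31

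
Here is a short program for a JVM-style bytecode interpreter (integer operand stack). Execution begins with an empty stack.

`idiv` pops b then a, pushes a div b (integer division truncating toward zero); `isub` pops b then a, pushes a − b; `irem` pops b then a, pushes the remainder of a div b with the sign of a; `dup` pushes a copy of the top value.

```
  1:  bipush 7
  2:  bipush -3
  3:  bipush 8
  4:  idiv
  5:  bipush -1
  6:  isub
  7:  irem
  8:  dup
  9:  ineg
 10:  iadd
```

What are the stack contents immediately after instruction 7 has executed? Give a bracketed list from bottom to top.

bipush 7   [7]
bipush -3  [7, -3]
bipush 8   [7, -3, 8]
idiv       [7, 0]
bipush -1  [7, 0, -1]
isub       [7, 1]
irem       [0]

[0]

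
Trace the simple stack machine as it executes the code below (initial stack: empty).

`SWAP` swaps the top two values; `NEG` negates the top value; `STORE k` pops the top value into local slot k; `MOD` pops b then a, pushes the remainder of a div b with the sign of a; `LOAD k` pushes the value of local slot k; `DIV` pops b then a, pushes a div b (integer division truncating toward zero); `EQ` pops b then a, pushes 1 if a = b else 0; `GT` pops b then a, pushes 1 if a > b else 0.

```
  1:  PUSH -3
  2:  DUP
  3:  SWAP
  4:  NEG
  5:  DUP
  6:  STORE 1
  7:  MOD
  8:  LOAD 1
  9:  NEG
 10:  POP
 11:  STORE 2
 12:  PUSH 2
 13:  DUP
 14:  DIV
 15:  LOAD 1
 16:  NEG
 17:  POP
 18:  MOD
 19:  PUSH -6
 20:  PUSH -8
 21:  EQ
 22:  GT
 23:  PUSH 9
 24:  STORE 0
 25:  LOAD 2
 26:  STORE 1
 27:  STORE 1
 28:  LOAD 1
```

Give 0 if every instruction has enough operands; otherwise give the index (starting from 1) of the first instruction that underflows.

PUSH -3  -3
DUP      -3 -3
SWAP     -3 -3
NEG      -3 3
DUP      -3 3 3
STORE 1  -3 3
MOD      0
LOAD 1   0 3
NEG      0 -3
POP      0
STORE 2  (empty)
PUSH 2   2
DUP      2 2
DIV      1
LOAD 1   1 3
NEG      1 -3
POP      1
MOD  — needs 2 operands, stack has 1 → underflow

18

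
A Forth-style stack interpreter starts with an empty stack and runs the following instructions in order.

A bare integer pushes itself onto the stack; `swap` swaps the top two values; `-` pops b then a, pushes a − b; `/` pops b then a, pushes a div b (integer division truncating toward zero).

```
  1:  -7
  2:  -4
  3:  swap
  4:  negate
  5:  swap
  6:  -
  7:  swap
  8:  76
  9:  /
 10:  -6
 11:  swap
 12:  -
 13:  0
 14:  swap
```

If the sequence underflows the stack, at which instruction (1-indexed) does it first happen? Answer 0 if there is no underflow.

-7     : -7
-4     : -7 -4
swap   : -4 -7
negate : -4 7
swap   : 7 -4
-      : 11
swap  — needs 2 operands, stack has 1 → underflow

7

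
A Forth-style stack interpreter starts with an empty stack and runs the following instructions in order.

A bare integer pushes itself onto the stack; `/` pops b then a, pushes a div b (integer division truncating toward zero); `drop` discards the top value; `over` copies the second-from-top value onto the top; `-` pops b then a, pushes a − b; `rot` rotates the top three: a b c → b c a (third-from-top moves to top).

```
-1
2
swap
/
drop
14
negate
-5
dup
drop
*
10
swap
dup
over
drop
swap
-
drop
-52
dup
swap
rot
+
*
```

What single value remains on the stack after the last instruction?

2184

-1     -> -1
2      -> -1 2
swap   -> 2 -1
/      -> -2
drop   -> (empty)
14     -> 14
negate -> -14
-5     -> -14 -5
dup    -> -14 -5 -5
drop   -> -14 -5
*      -> 70
10     -> 70 10
swap   -> 10 70
dup    -> 10 70 70
over   -> 10 70 70 70
drop   -> 10 70 70
swap   -> 10 70 70
-      -> 10 0
drop   -> 10
-52    -> 10 -52
dup    -> 10 -52 -52
swap   -> 10 -52 -52
rot    -> -52 -52 10
+      -> -52 -42
*      -> 2184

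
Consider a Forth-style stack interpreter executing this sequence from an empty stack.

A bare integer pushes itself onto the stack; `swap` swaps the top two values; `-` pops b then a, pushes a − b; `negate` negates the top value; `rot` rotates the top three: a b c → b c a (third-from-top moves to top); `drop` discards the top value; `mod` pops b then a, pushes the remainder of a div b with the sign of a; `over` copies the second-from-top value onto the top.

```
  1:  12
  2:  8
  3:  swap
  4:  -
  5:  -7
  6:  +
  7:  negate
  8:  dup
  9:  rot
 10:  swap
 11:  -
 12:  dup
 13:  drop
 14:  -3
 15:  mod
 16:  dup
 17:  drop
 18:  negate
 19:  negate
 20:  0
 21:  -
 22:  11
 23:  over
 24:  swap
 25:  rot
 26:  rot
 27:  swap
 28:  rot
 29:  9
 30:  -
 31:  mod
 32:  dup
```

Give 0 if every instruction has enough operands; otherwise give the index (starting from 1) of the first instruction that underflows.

9

12      [12]
8       [12, 8]
swap    [8, 12]
-       [-4]
-7      [-4, -7]
+       [-11]
negate  [11]
dup     [11, 11]
rot  — needs 3 operands, stack has 2 → underflow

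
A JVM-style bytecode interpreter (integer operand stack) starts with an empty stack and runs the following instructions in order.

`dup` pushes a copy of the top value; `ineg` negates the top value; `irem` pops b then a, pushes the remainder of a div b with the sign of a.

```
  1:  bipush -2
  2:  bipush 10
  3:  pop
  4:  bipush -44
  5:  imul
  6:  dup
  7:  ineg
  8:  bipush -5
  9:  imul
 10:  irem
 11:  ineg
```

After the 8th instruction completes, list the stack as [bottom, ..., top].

bipush -2  -> -2
bipush 10  -> -2 10
pop        -> -2
bipush -44 -> -2 -44
imul       -> 88
dup        -> 88 88
ineg       -> 88 -88
bipush -5  -> 88 -88 -5

[88, -88, -5]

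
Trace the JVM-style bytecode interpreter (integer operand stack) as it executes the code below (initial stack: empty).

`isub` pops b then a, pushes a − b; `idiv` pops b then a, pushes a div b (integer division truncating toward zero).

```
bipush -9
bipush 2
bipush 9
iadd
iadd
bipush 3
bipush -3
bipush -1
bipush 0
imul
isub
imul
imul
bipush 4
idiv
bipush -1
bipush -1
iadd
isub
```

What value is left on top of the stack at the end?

bipush -9 : -9
bipush 2  : -9 2
bipush 9  : -9 2 9
iadd      : -9 11
iadd      : 2
bipush 3  : 2 3
bipush -3 : 2 3 -3
bipush -1 : 2 3 -3 -1
bipush 0  : 2 3 -3 -1 0
imul      : 2 3 -3 0
isub      : 2 3 -3
imul      : 2 -9
imul      : -18
bipush 4  : -18 4
idiv      : -4
bipush -1 : -4 -1
bipush -1 : -4 -1 -1
iadd      : -4 -2
isub      : -2

-2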